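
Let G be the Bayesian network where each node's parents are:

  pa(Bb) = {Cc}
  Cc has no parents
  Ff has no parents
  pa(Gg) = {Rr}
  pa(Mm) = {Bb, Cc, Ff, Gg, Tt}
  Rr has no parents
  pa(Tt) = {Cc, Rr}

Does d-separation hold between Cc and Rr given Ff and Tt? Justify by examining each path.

6 paths connect Cc and Rr; each must be blocked for d-separation to hold:
Path 1: Cc → Bb → Mm ← Gg ← Rr
  Mm is a collider here and neither Mm nor any of its descendants is conditioned on, so the collider stays closed — the path is blocked at Mm.
Path 2: Cc → Bb → Mm ← Tt ← Rr
  Mm is a collider here and neither Mm nor any of its descendants is conditioned on, so the collider stays closed — the path is blocked at Mm.
Path 3: Cc → Tt ← Rr
  Tt is a collider and Tt is conditioned on, which opens it — no node blocks this path, so it is active.
Path 4: Cc → Tt → Mm ← Gg ← Rr
  Tt is a chain here and Tt is conditioned on, so the path is blocked at Tt.
Path 5: Cc → Mm ← Gg ← Rr
  Mm is a collider here and neither Mm nor any of its descendants is conditioned on, so the collider stays closed — the path is blocked at Mm.
Path 6: Cc → Mm ← Tt ← Rr
  Mm is a collider here and neither Mm nor any of its descendants is conditioned on, so the collider stays closed — the path is blocked at Mm.
Since the path Cc → Tt ← Rr is active, Cc and Rr are not d-separated given {Ff, Tt}.

No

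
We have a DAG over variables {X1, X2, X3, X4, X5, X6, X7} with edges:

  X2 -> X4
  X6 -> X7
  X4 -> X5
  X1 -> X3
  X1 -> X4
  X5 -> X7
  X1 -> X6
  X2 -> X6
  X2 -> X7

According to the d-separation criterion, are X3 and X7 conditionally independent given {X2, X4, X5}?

6 paths connect X3 and X7; each must be blocked for d-separation to hold:
Path 1: X3 ← X1 → X6 ← X2 → X7
  X6 is a collider here and neither X6 nor any of its descendants is conditioned on, so the collider stays closed — the path is blocked at X6.
Path 2: X3 ← X1 → X6 ← X2 → X4 → X5 → X7
  X6 is a collider here and neither X6 nor any of its descendants is conditioned on, so the collider stays closed — the path is blocked at X6.
Path 3: X3 ← X1 → X6 → X7
  X1 is a fork and X1 is not conditioned on; X6 is a chain and X6 is not conditioned on — no node blocks this path, so it is active.
Path 4: X3 ← X1 → X4 ← X2 → X6 → X7
  X2 is a fork here and X2 is conditioned on, so the path is blocked at X2.
Path 5: X3 ← X1 → X4 ← X2 → X7
  X2 is a fork here and X2 is conditioned on, so the path is blocked at X2.
Path 6: X3 ← X1 → X4 → X5 → X7
  X4 is a chain here and X4 is conditioned on, so the path is blocked at X4.
Since the path X3 ← X1 → X6 → X7 is active, X3 and X7 are not d-separated given {X2, X4, X5}.

No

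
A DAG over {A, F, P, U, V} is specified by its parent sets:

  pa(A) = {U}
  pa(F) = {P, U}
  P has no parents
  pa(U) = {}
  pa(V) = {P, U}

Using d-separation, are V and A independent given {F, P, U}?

Yes

Enumerating the 2 paths from V to A and testing each for blocking by {F, P, U}:
Path 1: V ← U → A
  U is a fork here and U is conditioned on, so the path is blocked at U.
Path 2: V ← P → F ← U → A
  P is a fork here and P is conditioned on, so the path is blocked at P.
Every path is blocked, so V and A are d-separated given {F, P, U}.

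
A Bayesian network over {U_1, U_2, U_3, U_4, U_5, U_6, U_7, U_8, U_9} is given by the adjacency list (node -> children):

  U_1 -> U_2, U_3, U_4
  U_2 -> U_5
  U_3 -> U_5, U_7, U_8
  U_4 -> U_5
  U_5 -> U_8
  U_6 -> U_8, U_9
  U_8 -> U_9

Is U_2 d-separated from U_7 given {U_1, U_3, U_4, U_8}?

6 paths connect U_2 and U_7; each must be blocked for d-separation to hold:
  1. U_2 ← U_1 → U_4 → U_5 → U_8 ← U_3 → U_7 — U_1:fork[blocks]; U_4:chain[blocks]; U_5:chain[open]; U_8:collider[open]; U_3:fork[blocks] ⇒ blocked
  2. U_2 ← U_1 → U_4 → U_5 ← U_3 → U_7 — U_1:fork[blocks]; U_4:chain[blocks]; U_5:collider[open]; U_3:fork[blocks] ⇒ blocked
  3. U_2 ← U_1 → U_3 → U_7 — U_1:fork[blocks]; U_3:chain[blocks] ⇒ blocked
  4. U_2 → U_5 ← U_4 ← U_1 → U_3 → U_7 — U_5:collider[open]; U_4:chain[blocks]; U_1:fork[blocks]; U_3:chain[blocks] ⇒ blocked
  5. U_2 → U_5 → U_8 ← U_3 → U_7 — U_5:chain[open]; U_8:collider[open]; U_3:fork[blocks] ⇒ blocked
  6. U_2 → U_5 ← U_3 → U_7 — U_5:collider[open]; U_3:fork[blocks] ⇒ blocked
Since every path is blocked, d-separation holds.

Yes — U_2 and U_7 are d-separated given {U_1, U_3, U_4, U_8}.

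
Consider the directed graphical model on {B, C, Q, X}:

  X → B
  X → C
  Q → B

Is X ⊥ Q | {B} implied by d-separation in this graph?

Only one path connects X and Q:
  1. X → B ← Q — B:collider[open] ⇒ active
Since the path X → B ← Q is active, X and Q are not d-separated given {B}.

No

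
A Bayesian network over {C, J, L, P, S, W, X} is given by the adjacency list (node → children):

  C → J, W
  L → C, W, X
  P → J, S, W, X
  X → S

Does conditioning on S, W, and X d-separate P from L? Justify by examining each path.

No

Enumerating the 6 paths from P to L and testing each for blocking by {S, W, X}:
  1. P → J ← C → W ← L — J:collider[blocks]; C:fork[open]; W:collider[open] ⇒ blocked
  2. P → J ← C ← L — J:collider[blocks]; C:chain[open] ⇒ blocked
  3. P → X ← L — X:collider[open] ⇒ active
  4. P → W ← C ← L — W:collider[open]; C:chain[open] ⇒ active
  5. P → W ← L — W:collider[open] ⇒ active
  6. P → S ← X ← L — S:collider[open]; X:chain[blocks] ⇒ blocked
Since the path P → X ← L is active, P and L are not d-separated given {S, W, X}.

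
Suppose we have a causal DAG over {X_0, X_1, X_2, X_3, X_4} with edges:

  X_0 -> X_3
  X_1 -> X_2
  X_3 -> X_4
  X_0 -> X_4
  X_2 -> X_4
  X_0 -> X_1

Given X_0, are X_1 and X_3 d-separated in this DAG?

We examine all 4 paths between X_1 and X_3:
  1. X_1 ← X_0 → X_4 ← X_3 — X_0:fork[blocks]; X_4:collider[blocks] ⇒ blocked
  2. X_1 ← X_0 → X_3 — X_0:fork[blocks] ⇒ blocked
  3. X_1 → X_2 → X_4 ← X_0 → X_3 — X_2:chain[open]; X_4:collider[blocks]; X_0:fork[blocks] ⇒ blocked
  4. X_1 → X_2 → X_4 ← X_3 — X_2:chain[open]; X_4:collider[blocks] ⇒ blocked
All paths are blocked; X_1 ⊥ X_3 | {X_0} holds.

Yes — X_1 and X_3 are d-separated given {X_0}.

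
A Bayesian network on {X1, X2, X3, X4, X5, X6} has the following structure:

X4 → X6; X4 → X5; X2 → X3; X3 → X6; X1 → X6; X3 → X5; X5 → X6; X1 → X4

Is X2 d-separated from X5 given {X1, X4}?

No

We examine all 4 paths between X2 and X5:
Path 1: X2 → X3 → X6 ← X1 → X4 → X5
  X6 is a collider here and neither X6 nor any of its descendants is conditioned on, so the collider stays closed — the path is blocked at X6.
Path 2: X2 → X3 → X6 ← X4 → X5
  X6 is a collider here and neither X6 nor any of its descendants is conditioned on, so the collider stays closed — the path is blocked at X6.
Path 3: X2 → X3 → X6 ← X5
  X6 is a collider here and neither X6 nor any of its descendants is conditioned on, so the collider stays closed — the path is blocked at X6.
Path 4: X2 → X3 → X5
  X3 is a chain and X3 is not conditioned on — no node blocks this path, so it is active.
Because an active path exists, X2 and X5 are not d-separated.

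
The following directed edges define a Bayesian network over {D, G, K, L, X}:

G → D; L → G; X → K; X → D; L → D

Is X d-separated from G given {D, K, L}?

No

There are 2 undirected paths between X and G; checking each against the conditioning set {D, K, L}:
Path 1: X → D ← G
  D is a collider and D is conditioned on, which opens it — no node blocks this path, so it is active.
Path 2: X → D ← L → G
  L is a fork here and L is conditioned on, so the path is blocked at L.
Since the path X → D ← G is active, X and G are not d-separated given {D, K, L}.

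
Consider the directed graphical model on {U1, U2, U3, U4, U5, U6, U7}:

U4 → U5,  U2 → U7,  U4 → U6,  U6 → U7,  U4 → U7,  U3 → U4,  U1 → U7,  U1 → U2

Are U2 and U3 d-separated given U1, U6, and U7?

There are 4 undirected paths between U2 and U3; checking each against the conditioning set {U1, U6, U7}:
  1. U2 ← U1 → U7 ← U4 ← U3 — U1:fork[blocks]; U7:collider[open]; U4:chain[open] ⇒ blocked
  2. U2 ← U1 → U7 ← U6 ← U4 ← U3 — U1:fork[blocks]; U7:collider[open]; U6:chain[blocks]; U4:chain[open] ⇒ blocked
  3. U2 → U7 ← U4 ← U3 — U7:collider[open]; U4:chain[open] ⇒ active
  4. U2 → U7 ← U6 ← U4 ← U3 — U7:collider[open]; U6:chain[blocks]; U4:chain[open] ⇒ blocked
At least one path is unblocked, so d-separation fails.

No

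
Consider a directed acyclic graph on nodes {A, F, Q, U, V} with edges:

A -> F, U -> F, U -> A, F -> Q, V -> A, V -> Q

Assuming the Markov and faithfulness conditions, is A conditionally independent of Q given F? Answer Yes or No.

No

Enumerating the 3 paths from A to Q and testing each for blocking by {F}:
  1. A → F → Q — F:chain[blocks] ⇒ blocked
  2. A ← U → F → Q — U:fork[open]; F:chain[blocks] ⇒ blocked
  3. A ← V → Q — V:fork[open] ⇒ active
Since the path A ← V → Q is active, A and Q are not d-separated given {F}.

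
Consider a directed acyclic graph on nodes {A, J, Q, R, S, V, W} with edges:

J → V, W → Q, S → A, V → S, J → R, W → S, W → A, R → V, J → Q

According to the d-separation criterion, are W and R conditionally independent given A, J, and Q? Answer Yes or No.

No

Enumerating the 6 paths from W to R and testing each for blocking by {A, J, Q}:
Path 1: W → A ← S ← V ← J → R
  J is a fork here and J is conditioned on, so the path is blocked at J.
Path 2: W → A ← S ← V ← R
  A is a collider and A is conditioned on, which opens it; S is a chain and S is not conditioned on; V is a chain and V is not conditioned on — no node blocks this path, so it is active.
Path 3: W → Q ← J → R
  J is a fork here and J is conditioned on, so the path is blocked at J.
Path 4: W → Q ← J → V ← R
  J is a fork here and J is conditioned on, so the path is blocked at J.
Path 5: W → S ← V ← J → R
  J is a fork here and J is conditioned on, so the path is blocked at J.
Path 6: W → S ← V ← R
  S is a collider and its descendant A is conditioned on, which opens it; V is a chain and V is not conditioned on — no node blocks this path, so it is active.
Because an active path exists, W and R are not d-separated.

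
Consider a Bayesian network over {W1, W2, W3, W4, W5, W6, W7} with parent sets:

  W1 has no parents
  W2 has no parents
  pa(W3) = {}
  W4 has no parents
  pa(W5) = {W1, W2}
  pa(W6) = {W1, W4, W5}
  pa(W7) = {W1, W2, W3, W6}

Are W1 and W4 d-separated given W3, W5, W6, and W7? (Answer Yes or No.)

We examine all 5 paths between W1 and W4:
Path 1: W1 → W6 ← W4
  W6 is a collider and W6 is conditioned on, which opens it — no node blocks this path, so it is active.
Path 2: W1 → W5 ← W2 → W7 ← W6 ← W4
  W6 is a chain here and W6 is conditioned on, so the path is blocked at W6.
Path 3: W1 → W5 → W6 ← W4
  W5 is a chain here and W5 is conditioned on, so the path is blocked at W5.
Path 4: W1 → W7 ← W2 → W5 → W6 ← W4
  W5 is a chain here and W5 is conditioned on, so the path is blocked at W5.
Path 5: W1 → W7 ← W6 ← W4
  W6 is a chain here and W6 is conditioned on, so the path is blocked at W6.
At least one path is unblocked, so d-separation fails.

No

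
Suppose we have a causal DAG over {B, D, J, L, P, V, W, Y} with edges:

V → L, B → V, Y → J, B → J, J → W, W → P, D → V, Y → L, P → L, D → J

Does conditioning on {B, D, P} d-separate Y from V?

6 paths connect Y and V; each must be blocked for d-separation to hold:
  1. Y → L ← P ← W ← J ← B → V — L:collider[blocks]; P:chain[blocks]; W:chain[open]; J:chain[open]; B:fork[blocks] ⇒ blocked
  2. Y → L ← P ← W ← J ← D → V — L:collider[blocks]; P:chain[blocks]; W:chain[open]; J:chain[open]; D:fork[blocks] ⇒ blocked
  3. Y → L ← V — L:collider[blocks] ⇒ blocked
  4. Y → J → W → P → L ← V — J:chain[open]; W:chain[open]; P:chain[blocks]; L:collider[blocks] ⇒ blocked
  5. Y → J ← B → V — J:collider[open]; B:fork[blocks] ⇒ blocked
  6. Y → J ← D → V — J:collider[open]; D:fork[blocks] ⇒ blocked
All paths are blocked; Y ⊥ V | {B, D, P} holds.

Yes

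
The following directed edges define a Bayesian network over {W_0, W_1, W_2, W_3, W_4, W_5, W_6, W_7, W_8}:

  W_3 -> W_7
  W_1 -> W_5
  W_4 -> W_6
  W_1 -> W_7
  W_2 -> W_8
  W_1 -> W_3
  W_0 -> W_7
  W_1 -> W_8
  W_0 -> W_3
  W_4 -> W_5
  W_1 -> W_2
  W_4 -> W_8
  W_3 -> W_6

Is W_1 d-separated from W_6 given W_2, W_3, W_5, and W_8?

No

We examine all 6 paths between W_1 and W_6:
Path 1: W_1 → W_3 → W_6
  W_3 is a chain here and W_3 is conditioned on, so the path is blocked at W_3.
Path 2: W_1 → W_8 ← W_4 → W_6
  W_8 is a collider and W_8 is conditioned on, which opens it; W_4 is a fork and W_4 is not conditioned on — no node blocks this path, so it is active.
Path 3: W_1 → W_5 ← W_4 → W_6
  W_5 is a collider and W_5 is conditioned on, which opens it; W_4 is a fork and W_4 is not conditioned on — no node blocks this path, so it is active.
Path 4: W_1 → W_2 → W_8 ← W_4 → W_6
  W_2 is a chain here and W_2 is conditioned on, so the path is blocked at W_2.
Path 5: W_1 → W_7 ← W_3 → W_6
  W_7 is a collider here and neither W_7 nor any of its descendants is conditioned on, so the collider stays closed — the path is blocked at W_7.
Path 6: W_1 → W_7 ← W_0 → W_3 → W_6
  W_7 is a collider here and neither W_7 nor any of its descendants is conditioned on, so the collider stays closed — the path is blocked at W_7.
Since the path W_1 → W_8 ← W_4 → W_6 is active, W_1 and W_6 are not d-separated given {W_2, W_3, W_5, W_8}.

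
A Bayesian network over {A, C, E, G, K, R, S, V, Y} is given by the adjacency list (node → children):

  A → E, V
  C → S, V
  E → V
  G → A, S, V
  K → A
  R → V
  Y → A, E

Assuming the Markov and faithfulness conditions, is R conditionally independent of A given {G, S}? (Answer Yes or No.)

Yes

5 paths connect R and A; each must be blocked for d-separation to hold:
Path 1: R → V ← E ← A
  V is a collider here and neither V nor any of its descendants is conditioned on, so the collider stays closed — the path is blocked at V.
Path 2: R → V ← E ← Y → A
  V is a collider here and neither V nor any of its descendants is conditioned on, so the collider stays closed — the path is blocked at V.
Path 3: R → V ← A
  V is a collider here and neither V nor any of its descendants is conditioned on, so the collider stays closed — the path is blocked at V.
Path 4: R → V ← G → A
  V is a collider here and neither V nor any of its descendants is conditioned on, so the collider stays closed — the path is blocked at V.
Path 5: R → V ← C → S ← G → A
  V is a collider here and neither V nor any of its descendants is conditioned on, so the collider stays closed — the path is blocked at V.
Since every path is blocked, d-separation holds.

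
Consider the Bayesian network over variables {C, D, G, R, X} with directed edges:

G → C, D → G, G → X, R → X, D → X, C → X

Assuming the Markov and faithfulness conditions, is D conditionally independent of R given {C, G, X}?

No — D and R are not d-separated given {C, G, X}.

3 paths connect D and R; each must be blocked for d-separation to hold:
Path 1: D → X ← R
  X is a collider and X is conditioned on, which opens it — no node blocks this path, so it is active.
Path 2: D → G → X ← R
  G is a chain here and G is conditioned on, so the path is blocked at G.
Path 3: D → G → C → X ← R
  G is a chain here and G is conditioned on, so the path is blocked at G.
Since the path D → X ← R is active, D and R are not d-separated given {C, G, X}.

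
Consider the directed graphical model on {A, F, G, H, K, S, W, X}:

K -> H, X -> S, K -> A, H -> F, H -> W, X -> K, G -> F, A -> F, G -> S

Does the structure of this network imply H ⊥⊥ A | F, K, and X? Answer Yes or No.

No

There are 4 undirected paths between H and A; checking each against the conditioning set {F, K, X}:
Path 1: H → F ← G → S ← X → K → A
  S is a collider here and neither S nor any of its descendants is conditioned on, so the collider stays closed — the path is blocked at S.
Path 2: H → F ← A
  F is a collider and F is conditioned on, which opens it — no node blocks this path, so it is active.
Path 3: H ← K ← X → S ← G → F ← A
  K is a chain here and K is conditioned on, so the path is blocked at K.
Path 4: H ← K → A
  K is a fork here and K is conditioned on, so the path is blocked at K.
Since the path H → F ← A is active, H and A are not d-separated given {F, K, X}.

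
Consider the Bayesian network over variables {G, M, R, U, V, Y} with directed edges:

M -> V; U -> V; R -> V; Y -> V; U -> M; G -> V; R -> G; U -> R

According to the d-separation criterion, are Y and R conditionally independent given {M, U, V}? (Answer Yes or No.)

We examine all 4 paths between Y and R:
Path 1: Y → V ← U → R
  U is a fork here and U is conditioned on, so the path is blocked at U.
Path 2: Y → V ← R
  V is a collider and V is conditioned on, which opens it — no node blocks this path, so it is active.
Path 3: Y → V ← M ← U → R
  M is a chain here and M is conditioned on, so the path is blocked at M.
Path 4: Y → V ← G ← R
  V is a collider and V is conditioned on, which opens it; G is a chain and G is not conditioned on — no node blocks this path, so it is active.
Since the path Y → V ← R is active, Y and R are not d-separated given {M, U, V}.

No — Y and R are not d-separated given {M, U, V}.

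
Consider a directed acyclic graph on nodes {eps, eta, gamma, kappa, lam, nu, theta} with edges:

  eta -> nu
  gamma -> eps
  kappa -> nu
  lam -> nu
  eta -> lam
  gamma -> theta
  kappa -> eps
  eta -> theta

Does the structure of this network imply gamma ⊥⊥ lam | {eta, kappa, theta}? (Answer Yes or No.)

Enumerating the 4 paths from gamma to lam and testing each for blocking by {eta, kappa, theta}:
Path 1: gamma → eps ← kappa → nu ← lam
  eps is a collider here and neither eps nor any of its descendants is conditioned on, so the collider stays closed — the path is blocked at eps.
Path 2: gamma → eps ← kappa → nu ← eta → lam
  eps is a collider here and neither eps nor any of its descendants is conditioned on, so the collider stays closed — the path is blocked at eps.
Path 3: gamma → theta ← eta → lam
  eta is a fork here and eta is conditioned on, so the path is blocked at eta.
Path 4: gamma → theta ← eta → nu ← lam
  eta is a fork here and eta is conditioned on, so the path is blocked at eta.
Since every path is blocked, d-separation holds.

Yes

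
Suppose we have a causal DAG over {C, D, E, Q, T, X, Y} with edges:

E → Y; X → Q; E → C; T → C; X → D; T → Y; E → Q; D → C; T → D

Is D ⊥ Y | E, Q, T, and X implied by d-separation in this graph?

We examine all 6 paths between D and Y:
  1. D ← X → Q ← E → Y — X:fork[blocks]; Q:collider[open]; E:fork[blocks] ⇒ blocked
  2. D ← X → Q ← E → C ← T → Y — X:fork[blocks]; Q:collider[open]; E:fork[blocks]; C:collider[blocks]; T:fork[blocks] ⇒ blocked
  3. D → C ← E → Y — C:collider[blocks]; E:fork[blocks] ⇒ blocked
  4. D → C ← T → Y — C:collider[blocks]; T:fork[blocks] ⇒ blocked
  5. D ← T → Y — T:fork[blocks] ⇒ blocked
  6. D ← T → C ← E → Y — T:fork[blocks]; C:collider[blocks]; E:fork[blocks] ⇒ blocked
Since every path is blocked, d-separation holds.

Yes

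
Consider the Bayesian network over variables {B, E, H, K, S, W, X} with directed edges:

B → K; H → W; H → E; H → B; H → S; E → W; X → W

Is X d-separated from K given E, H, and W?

Yes

Enumerating the 2 paths from X to K and testing each for blocking by {E, H, W}:
Path 1: X → W ← H → B → K
  H is a fork here and H is conditioned on, so the path is blocked at H.
Path 2: X → W ← E ← H → B → K
  E is a chain here and E is conditioned on, so the path is blocked at E.
Since every path is blocked, d-separation holds.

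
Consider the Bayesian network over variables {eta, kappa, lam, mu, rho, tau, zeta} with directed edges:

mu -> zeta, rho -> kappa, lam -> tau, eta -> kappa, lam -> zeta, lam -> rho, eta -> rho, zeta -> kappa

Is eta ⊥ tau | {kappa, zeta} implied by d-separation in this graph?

We examine all 4 paths between eta and tau:
  1. eta → rho ← lam → tau — rho:collider[open]; lam:fork[open] ⇒ active
  2. eta → rho → kappa ← zeta ← lam → tau — rho:chain[open]; kappa:collider[open]; zeta:chain[blocks]; lam:fork[open] ⇒ blocked
  3. eta → kappa ← rho ← lam → tau — kappa:collider[open]; rho:chain[open]; lam:fork[open] ⇒ active
  4. eta → kappa ← zeta ← lam → tau — kappa:collider[open]; zeta:chain[blocks]; lam:fork[open] ⇒ blocked
Since the path eta → rho ← lam → tau is active, eta and tau are not d-separated given {kappa, zeta}.

No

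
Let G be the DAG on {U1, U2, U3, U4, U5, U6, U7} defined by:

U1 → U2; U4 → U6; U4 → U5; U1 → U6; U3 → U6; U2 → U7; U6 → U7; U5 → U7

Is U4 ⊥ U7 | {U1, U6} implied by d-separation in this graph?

We examine all 3 paths between U4 and U7:
Path 1: U4 → U6 → U7
  U6 is a chain here and U6 is conditioned on, so the path is blocked at U6.
Path 2: U4 → U6 ← U1 → U2 → U7
  U1 is a fork here and U1 is conditioned on, so the path is blocked at U1.
Path 3: U4 → U5 → U7
  U5 is a chain and U5 is not conditioned on — no node blocks this path, so it is active.
Since the path U4 → U5 → U7 is active, U4 and U7 are not d-separated given {U1, U6}.

No — U4 and U7 are not d-separated given {U1, U6}.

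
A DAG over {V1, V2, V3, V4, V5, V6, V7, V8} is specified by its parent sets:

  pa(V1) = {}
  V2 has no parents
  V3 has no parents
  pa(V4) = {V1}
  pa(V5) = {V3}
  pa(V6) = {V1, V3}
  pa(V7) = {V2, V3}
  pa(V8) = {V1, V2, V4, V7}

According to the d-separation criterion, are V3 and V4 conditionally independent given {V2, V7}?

Yes

6 paths connect V3 and V4; each must be blocked for d-separation to hold:
  1. V3 → V6 ← V1 → V4 — V6:collider[blocks]; V1:fork[open] ⇒ blocked
  2. V3 → V6 ← V1 → V8 ← V4 — V6:collider[blocks]; V1:fork[open]; V8:collider[blocks] ⇒ blocked
  3. V3 → V7 ← V2 → V8 ← V1 → V4 — V7:collider[open]; V2:fork[blocks]; V8:collider[blocks]; V1:fork[open] ⇒ blocked
  4. V3 → V7 ← V2 → V8 ← V4 — V7:collider[open]; V2:fork[blocks]; V8:collider[blocks] ⇒ blocked
  5. V3 → V7 → V8 ← V1 → V4 — V7:chain[blocks]; V8:collider[blocks]; V1:fork[open] ⇒ blocked
  6. V3 → V7 → V8 ← V4 — V7:chain[blocks]; V8:collider[blocks] ⇒ blocked
All paths are blocked; V3 ⊥ V4 | {V2, V7} holds.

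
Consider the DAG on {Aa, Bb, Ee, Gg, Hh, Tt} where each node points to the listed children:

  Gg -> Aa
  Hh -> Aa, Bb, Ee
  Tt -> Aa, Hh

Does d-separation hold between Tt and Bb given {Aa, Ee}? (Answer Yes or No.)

We examine all 2 paths between Tt and Bb:
Path 1: Tt → Aa ← Hh → Bb
  Aa is a collider and Aa is conditioned on, which opens it; Hh is a fork and Hh is not conditioned on — no node blocks this path, so it is active.
Path 2: Tt → Hh → Bb
  Hh is a chain and Hh is not conditioned on — no node blocks this path, so it is active.
Since the path Tt → Aa ← Hh → Bb is active, Tt and Bb are not d-separated given {Aa, Ee}.

No — Tt and Bb are not d-separated given {Aa, Ee}.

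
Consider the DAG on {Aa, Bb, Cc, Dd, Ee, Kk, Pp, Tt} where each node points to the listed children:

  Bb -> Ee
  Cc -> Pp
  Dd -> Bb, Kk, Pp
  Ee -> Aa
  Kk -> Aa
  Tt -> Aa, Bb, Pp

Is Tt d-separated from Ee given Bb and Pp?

Yes

There are 6 undirected paths between Tt and Ee; checking each against the conditioning set {Bb, Pp}:
  1. Tt → Pp ← Dd → Kk → Aa ← Ee — Pp:collider[open]; Dd:fork[open]; Kk:chain[open]; Aa:collider[blocks] ⇒ blocked
  2. Tt → Pp ← Dd → Bb → Ee — Pp:collider[open]; Dd:fork[open]; Bb:chain[blocks] ⇒ blocked
  3. Tt → Aa ← Kk ← Dd → Bb → Ee — Aa:collider[blocks]; Kk:chain[open]; Dd:fork[open]; Bb:chain[blocks] ⇒ blocked
  4. Tt → Aa ← Ee — Aa:collider[blocks] ⇒ blocked
  5. Tt → Bb → Ee — Bb:chain[blocks] ⇒ blocked
  6. Tt → Bb ← Dd → Kk → Aa ← Ee — Bb:collider[open]; Dd:fork[open]; Kk:chain[open]; Aa:collider[blocks] ⇒ blocked
All paths are blocked; Tt ⊥ Ee | {Bb, Pp} holds.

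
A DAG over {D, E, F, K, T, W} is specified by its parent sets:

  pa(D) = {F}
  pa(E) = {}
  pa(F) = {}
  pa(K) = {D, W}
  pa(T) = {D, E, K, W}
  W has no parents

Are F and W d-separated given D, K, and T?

Enumerating the 4 paths from F to W and testing each for blocking by {D, K, T}:
  1. F → D → T ← W — D:chain[blocks]; T:collider[open] ⇒ blocked
  2. F → D → T ← K ← W — D:chain[blocks]; T:collider[open]; K:chain[blocks] ⇒ blocked
  3. F → D → K ← W — D:chain[blocks]; K:collider[open] ⇒ blocked
  4. F → D → K → T ← W — D:chain[blocks]; K:chain[blocks]; T:collider[open] ⇒ blocked
Since every path is blocked, d-separation holds.

Yes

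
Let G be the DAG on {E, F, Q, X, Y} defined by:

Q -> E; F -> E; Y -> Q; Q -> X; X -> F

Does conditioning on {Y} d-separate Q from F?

We examine all 2 paths between Q and F:
  1. Q → E ← F — E:collider[blocks] ⇒ blocked
  2. Q → X → F — X:chain[open] ⇒ active
Since the path Q → X → F is active, Q and F are not d-separated given {Y}.

No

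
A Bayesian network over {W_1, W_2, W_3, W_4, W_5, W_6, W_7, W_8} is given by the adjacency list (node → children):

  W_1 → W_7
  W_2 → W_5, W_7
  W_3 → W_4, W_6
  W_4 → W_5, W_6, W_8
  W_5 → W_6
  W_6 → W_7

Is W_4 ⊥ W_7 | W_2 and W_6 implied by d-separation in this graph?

We examine all 6 paths between W_4 and W_7:
  1. W_4 → W_6 → W_7 — W_6:chain[blocks] ⇒ blocked
  2. W_4 → W_6 ← W_5 ← W_2 → W_7 — W_6:collider[open]; W_5:chain[open]; W_2:fork[blocks] ⇒ blocked
  3. W_4 → W_5 → W_6 → W_7 — W_5:chain[open]; W_6:chain[blocks] ⇒ blocked
  4. W_4 → W_5 ← W_2 → W_7 — W_5:collider[open]; W_2:fork[blocks] ⇒ blocked
  5. W_4 ← W_3 → W_6 → W_7 — W_3:fork[open]; W_6:chain[blocks] ⇒ blocked
  6. W_4 ← W_3 → W_6 ← W_5 ← W_2 → W_7 — W_3:fork[open]; W_6:collider[open]; W_5:chain[open]; W_2:fork[blocks] ⇒ blocked
Every path is blocked, so W_4 and W_7 are d-separated given {W_2, W_6}.

Yes — W_4 and W_7 are d-separated given {W_2, W_6}.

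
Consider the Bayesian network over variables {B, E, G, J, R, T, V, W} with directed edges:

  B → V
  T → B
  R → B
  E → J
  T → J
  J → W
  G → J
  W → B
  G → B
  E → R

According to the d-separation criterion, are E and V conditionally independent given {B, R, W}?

Yes

Enumerating the 4 paths from E to V and testing each for blocking by {B, R, W}:
Path 1: E → R → B → V
  R is a chain here and R is conditioned on, so the path is blocked at R.
Path 2: E → J ← T → B → V
  B is a chain here and B is conditioned on, so the path is blocked at B.
Path 3: E → J → W → B → V
  W is a chain here and W is conditioned on, so the path is blocked at W.
Path 4: E → J ← G → B → V
  B is a chain here and B is conditioned on, so the path is blocked at B.
Every path is blocked, so E and V are d-separated given {B, R, W}.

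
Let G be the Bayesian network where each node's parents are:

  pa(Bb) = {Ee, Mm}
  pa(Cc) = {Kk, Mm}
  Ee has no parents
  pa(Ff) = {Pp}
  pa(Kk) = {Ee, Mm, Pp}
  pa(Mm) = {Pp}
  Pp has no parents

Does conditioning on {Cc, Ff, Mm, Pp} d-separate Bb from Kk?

No

Enumerating the 4 paths from Bb to Kk and testing each for blocking by {Cc, Ff, Mm, Pp}:
Path 1: Bb ← Ee → Kk
  Ee is a fork and Ee is not conditioned on — no node blocks this path, so it is active.
Path 2: Bb ← Mm → Kk
  Mm is a fork here and Mm is conditioned on, so the path is blocked at Mm.
Path 3: Bb ← Mm → Cc ← Kk
  Mm is a fork here and Mm is conditioned on, so the path is blocked at Mm.
Path 4: Bb ← Mm ← Pp → Kk
  Mm is a chain here and Mm is conditioned on, so the path is blocked at Mm.
Because an active path exists, Bb and Kk are not d-separated.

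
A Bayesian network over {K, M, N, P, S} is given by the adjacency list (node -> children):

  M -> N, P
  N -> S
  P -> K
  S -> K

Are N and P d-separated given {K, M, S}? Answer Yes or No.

Yes

2 paths connect N and P; each must be blocked for d-separation to hold:
  1. N ← M → P — M:fork[blocks] ⇒ blocked
  2. N → S → K ← P — S:chain[blocks]; K:collider[open] ⇒ blocked
Every path is blocked, so N and P are d-separated given {K, M, S}.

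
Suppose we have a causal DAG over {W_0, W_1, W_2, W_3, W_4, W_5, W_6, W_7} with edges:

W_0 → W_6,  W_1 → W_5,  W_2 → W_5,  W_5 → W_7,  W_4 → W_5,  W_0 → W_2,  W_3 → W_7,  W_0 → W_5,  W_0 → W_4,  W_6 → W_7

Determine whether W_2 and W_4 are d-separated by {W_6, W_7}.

We examine all 6 paths between W_2 and W_4:
Path 1: W_2 ← W_0 → W_6 → W_7 ← W_5 ← W_4
  W_6 is a chain here and W_6 is conditioned on, so the path is blocked at W_6.
Path 2: W_2 ← W_0 → W_5 ← W_4
  W_0 is a fork and W_0 is not conditioned on; W_5 is a collider and its descendant W_7 is conditioned on, which opens it — no node blocks this path, so it is active.
Path 3: W_2 ← W_0 → W_4
  W_0 is a fork and W_0 is not conditioned on — no node blocks this path, so it is active.
Path 4: W_2 → W_5 ← W_0 → W_4
  W_5 is a collider and its descendant W_7 is conditioned on, which opens it; W_0 is a fork and W_0 is not conditioned on — no node blocks this path, so it is active.
Path 5: W_2 → W_5 → W_7 ← W_6 ← W_0 → W_4
  W_6 is a chain here and W_6 is conditioned on, so the path is blocked at W_6.
Path 6: W_2 → W_5 ← W_4
  W_5 is a collider and its descendant W_7 is conditioned on, which opens it — no node blocks this path, so it is active.
Since the path W_2 ← W_0 → W_5 ← W_4 is active, W_2 and W_4 are not d-separated given {W_6, W_7}.

No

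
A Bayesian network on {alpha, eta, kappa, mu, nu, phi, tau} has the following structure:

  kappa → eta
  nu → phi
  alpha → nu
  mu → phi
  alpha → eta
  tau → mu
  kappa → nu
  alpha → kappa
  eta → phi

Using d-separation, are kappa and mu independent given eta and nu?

Yes

6 paths connect kappa and mu; each must be blocked for d-separation to hold:
Path 1: kappa ← alpha → nu → phi ← mu
  nu is a chain here and nu is conditioned on, so the path is blocked at nu.
Path 2: kappa ← alpha → eta → phi ← mu
  eta is a chain here and eta is conditioned on, so the path is blocked at eta.
Path 3: kappa → nu → phi ← mu
  nu is a chain here and nu is conditioned on, so the path is blocked at nu.
Path 4: kappa → nu ← alpha → eta → phi ← mu
  eta is a chain here and eta is conditioned on, so the path is blocked at eta.
Path 5: kappa → eta → phi ← mu
  eta is a chain here and eta is conditioned on, so the path is blocked at eta.
Path 6: kappa → eta ← alpha → nu → phi ← mu
  nu is a chain here and nu is conditioned on, so the path is blocked at nu.
Since every path is blocked, d-separation holds.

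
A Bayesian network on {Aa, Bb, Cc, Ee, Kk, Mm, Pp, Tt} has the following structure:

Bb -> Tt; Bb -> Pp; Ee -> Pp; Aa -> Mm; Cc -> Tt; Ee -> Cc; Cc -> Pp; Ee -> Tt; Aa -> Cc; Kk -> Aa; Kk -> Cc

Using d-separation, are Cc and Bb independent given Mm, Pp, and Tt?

No — Cc and Bb are not d-separated given {Mm, Pp, Tt}.

6 paths connect Cc and Bb; each must be blocked for d-separation to hold:
  1. Cc → Tt ← Ee → Pp ← Bb — Tt:collider[open]; Ee:fork[open]; Pp:collider[open] ⇒ active
  2. Cc → Tt ← Bb — Tt:collider[open] ⇒ active
  3. Cc ← Ee → Tt ← Bb — Ee:fork[open]; Tt:collider[open] ⇒ active
  4. Cc ← Ee → Pp ← Bb — Ee:fork[open]; Pp:collider[open] ⇒ active
  5. Cc → Pp ← Ee → Tt ← Bb — Pp:collider[open]; Ee:fork[open]; Tt:collider[open] ⇒ active
  6. Cc → Pp ← Bb — Pp:collider[open] ⇒ active
Since the path Cc → Tt ← Ee → Pp ← Bb is active, Cc and Bb are not d-separated given {Mm, Pp, Tt}.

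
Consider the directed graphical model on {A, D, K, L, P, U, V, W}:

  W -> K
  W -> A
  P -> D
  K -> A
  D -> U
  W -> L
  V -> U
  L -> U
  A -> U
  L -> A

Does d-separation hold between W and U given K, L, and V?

6 paths connect W and U; each must be blocked for d-separation to hold:
Path 1: W → K → A → U
  K is a chain here and K is conditioned on, so the path is blocked at K.
Path 2: W → K → A ← L → U
  K is a chain here and K is conditioned on, so the path is blocked at K.
Path 3: W → A → U
  A is a chain and A is not conditioned on — no node blocks this path, so it is active.
Path 4: W → A ← L → U
  A is a collider here and neither A nor any of its descendants is conditioned on, so the collider stays closed — the path is blocked at A.
Path 5: W → L → A → U
  L is a chain here and L is conditioned on, so the path is blocked at L.
Path 6: W → L → U
  L is a chain here and L is conditioned on, so the path is blocked at L.
At least one path is unblocked, so d-separation fails.

No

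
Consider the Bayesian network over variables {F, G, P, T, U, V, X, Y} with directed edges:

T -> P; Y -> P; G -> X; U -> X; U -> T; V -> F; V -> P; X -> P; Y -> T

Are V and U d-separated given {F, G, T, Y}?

We examine all 3 paths between V and U:
Path 1: V → P ← X ← U
  P is a collider here and neither P nor any of its descendants is conditioned on, so the collider stays closed — the path is blocked at P.
Path 2: V → P ← T ← U
  P is a collider here and neither P nor any of its descendants is conditioned on, so the collider stays closed — the path is blocked at P.
Path 3: V → P ← Y → T ← U
  P is a collider here and neither P nor any of its descendants is conditioned on, so the collider stays closed — the path is blocked at P.
Since every path is blocked, d-separation holds.

Yes — V and U are d-separated given {F, G, T, Y}.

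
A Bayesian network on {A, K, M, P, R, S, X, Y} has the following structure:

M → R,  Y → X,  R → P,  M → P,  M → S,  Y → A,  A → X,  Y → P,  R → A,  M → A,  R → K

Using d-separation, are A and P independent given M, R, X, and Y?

Yes

There are 6 undirected paths between A and P; checking each against the conditioning set {M, R, X, Y}:
Path 1: A ← M → R → P
  M is a fork here and M is conditioned on, so the path is blocked at M.
Path 2: A ← M → P
  M is a fork here and M is conditioned on, so the path is blocked at M.
Path 3: A ← Y → P
  Y is a fork here and Y is conditioned on, so the path is blocked at Y.
Path 4: A ← R ← M → P
  R is a chain here and R is conditioned on, so the path is blocked at R.
Path 5: A ← R → P
  R is a fork here and R is conditioned on, so the path is blocked at R.
Path 6: A → X ← Y → P
  Y is a fork here and Y is conditioned on, so the path is blocked at Y.
Since every path is blocked, d-separation holds.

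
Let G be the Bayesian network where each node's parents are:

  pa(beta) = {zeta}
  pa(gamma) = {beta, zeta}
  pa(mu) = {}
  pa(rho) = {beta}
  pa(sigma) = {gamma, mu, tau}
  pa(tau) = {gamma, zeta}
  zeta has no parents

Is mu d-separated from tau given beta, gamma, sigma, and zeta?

There are 4 undirected paths between mu and tau; checking each against the conditioning set {beta, gamma, sigma, zeta}:
Path 1: mu → sigma ← gamma ← zeta → tau
  gamma is a chain here and gamma is conditioned on, so the path is blocked at gamma.
Path 2: mu → sigma ← gamma ← beta ← zeta → tau
  gamma is a chain here and gamma is conditioned on, so the path is blocked at gamma.
Path 3: mu → sigma ← gamma → tau
  gamma is a fork here and gamma is conditioned on, so the path is blocked at gamma.
Path 4: mu → sigma ← tau
  sigma is a collider and sigma is conditioned on, which opens it — no node blocks this path, so it is active.
At least one path is unblocked, so d-separation fails.

No — mu and tau are not d-separated given {beta, gamma, sigma, zeta}.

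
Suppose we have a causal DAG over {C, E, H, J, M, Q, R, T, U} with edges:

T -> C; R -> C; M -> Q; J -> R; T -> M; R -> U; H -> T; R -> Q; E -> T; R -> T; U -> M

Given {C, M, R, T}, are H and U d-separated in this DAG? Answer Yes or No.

Yes

Enumerating the 6 paths from H to U and testing each for blocking by {C, M, R, T}:
  1. H → T → C ← R → Q ← M ← U — T:chain[blocks]; C:collider[open]; R:fork[blocks]; Q:collider[blocks]; M:chain[blocks] ⇒ blocked
  2. H → T → C ← R → U — T:chain[blocks]; C:collider[open]; R:fork[blocks] ⇒ blocked
  3. H → T → M → Q ← R → U — T:chain[blocks]; M:chain[blocks]; Q:collider[blocks]; R:fork[blocks] ⇒ blocked
  4. H → T → M ← U — T:chain[blocks]; M:collider[open] ⇒ blocked
  5. H → T ← R → Q ← M ← U — T:collider[open]; R:fork[blocks]; Q:collider[blocks]; M:chain[blocks] ⇒ blocked
  6. H → T ← R → U — T:collider[open]; R:fork[blocks] ⇒ blocked
All paths are blocked; H ⊥ U | {C, M, R, T} holds.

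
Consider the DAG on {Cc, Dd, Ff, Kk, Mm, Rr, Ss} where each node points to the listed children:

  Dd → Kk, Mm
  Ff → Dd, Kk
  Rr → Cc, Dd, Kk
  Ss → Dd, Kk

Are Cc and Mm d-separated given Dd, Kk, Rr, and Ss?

Yes

There are 4 undirected paths between Cc and Mm; checking each against the conditioning set {Dd, Kk, Rr, Ss}:
  1. Cc ← Rr → Kk ← Ff → Dd → Mm — Rr:fork[blocks]; Kk:collider[open]; Ff:fork[open]; Dd:chain[blocks] ⇒ blocked
  2. Cc ← Rr → Kk ← Dd → Mm — Rr:fork[blocks]; Kk:collider[open]; Dd:fork[blocks] ⇒ blocked
  3. Cc ← Rr → Kk ← Ss → Dd → Mm — Rr:fork[blocks]; Kk:collider[open]; Ss:fork[blocks]; Dd:chain[blocks] ⇒ blocked
  4. Cc ← Rr → Dd → Mm — Rr:fork[blocks]; Dd:chain[blocks] ⇒ blocked
All paths are blocked; Cc ⊥ Mm | {Dd, Kk, Rr, Ss} holds.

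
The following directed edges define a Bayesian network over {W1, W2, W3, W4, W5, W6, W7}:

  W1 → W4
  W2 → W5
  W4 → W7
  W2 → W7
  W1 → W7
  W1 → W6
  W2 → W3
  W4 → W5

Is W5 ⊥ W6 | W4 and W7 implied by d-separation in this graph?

4 paths connect W5 and W6; each must be blocked for d-separation to hold:
  1. W5 ← W4 → W7 ← W1 → W6 — W4:fork[blocks]; W7:collider[open]; W1:fork[open] ⇒ blocked
  2. W5 ← W4 ← W1 → W6 — W4:chain[blocks]; W1:fork[open] ⇒ blocked
  3. W5 ← W2 → W7 ← W4 ← W1 → W6 — W2:fork[open]; W7:collider[open]; W4:chain[blocks]; W1:fork[open] ⇒ blocked
  4. W5 ← W2 → W7 ← W1 → W6 — W2:fork[open]; W7:collider[open]; W1:fork[open] ⇒ active
Since the path W5 ← W2 → W7 ← W1 → W6 is active, W5 and W6 are not d-separated given {W4, W7}.

No — W5 and W6 are not d-separated given {W4, W7}.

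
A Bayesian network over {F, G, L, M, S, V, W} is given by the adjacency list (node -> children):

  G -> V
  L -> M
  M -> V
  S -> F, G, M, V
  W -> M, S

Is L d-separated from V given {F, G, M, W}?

No

Enumerating the 5 paths from L to V and testing each for blocking by {F, G, M, W}:
Path 1: L → M → V
  M is a chain here and M is conditioned on, so the path is blocked at M.
Path 2: L → M ← S → V
  M is a collider and M is conditioned on, which opens it; S is a fork and S is not conditioned on — no node blocks this path, so it is active.
Path 3: L → M ← S → G → V
  G is a chain here and G is conditioned on, so the path is blocked at G.
Path 4: L → M ← W → S → V
  W is a fork here and W is conditioned on, so the path is blocked at W.
Path 5: L → M ← W → S → G → V
  W is a fork here and W is conditioned on, so the path is blocked at W.
At least one path is unblocked, so d-separation fails.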